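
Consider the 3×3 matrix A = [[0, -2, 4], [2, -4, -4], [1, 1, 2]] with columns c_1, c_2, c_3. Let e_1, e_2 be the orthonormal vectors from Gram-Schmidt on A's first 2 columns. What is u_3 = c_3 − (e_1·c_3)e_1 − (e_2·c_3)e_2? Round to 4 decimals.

u_3 = (4.2857, -1.4286, 2.8571)

c_1 = (0, 2, 1); ‖c_1‖ = 2.2361, so e_1 = (0.0000, 0.8944, 0.4472).
e_1·c_2 = 0.0000·(-2) + 0.8944·(-4) + 0.4472·1 = -3.1305.
u_2 = c_2 + 3.1305·e_1 = (-2.0000, -1.2000, 2.4000).
‖u_2‖ = 3.3466, so e_2 = (-0.5976, -0.3586, 0.7171).
e_1·c_3 = 0.0000·4 + 0.8944·(-4) + 0.4472·2 = -2.6833; e_2·c_3 = (-0.5976)·4 + (-0.3586)·(-4) + 0.7171·2 = 0.4781.
u_3 = c_3 + 2.6833·e_1 − 0.4781·e_2 = (4.2857, -1.4286, 2.8571).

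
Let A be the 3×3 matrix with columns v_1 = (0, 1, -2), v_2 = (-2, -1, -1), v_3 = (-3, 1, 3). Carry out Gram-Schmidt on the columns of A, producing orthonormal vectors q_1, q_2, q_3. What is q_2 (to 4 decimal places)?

q_2 = (-0.8305, -0.4983, -0.2491)

q_1 = v_1/‖v_1‖ = (0, 1, -2)/2.2361 = (0.0000, 0.4472, -0.8944).
r_{12} = q_1·v_2 = 0.4472.
u_2 = v_2 − 0.4472·q_1 = (-2.0000, -1.2000, -0.6000).
‖u_2‖ = 2.4083, so q_2 = (-0.8305, -0.4983, -0.2491).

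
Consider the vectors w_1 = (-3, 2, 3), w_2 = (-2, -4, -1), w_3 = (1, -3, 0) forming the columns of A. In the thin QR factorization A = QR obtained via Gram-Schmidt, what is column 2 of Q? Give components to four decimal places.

e_2 = (-0.6017, -0.7955, -0.0714)

e_1 = w_1/‖w_1‖ = (-3, 2, 3)/4.6904 = (-0.6396, 0.4264, 0.6396).
r_{12} = e_1·w_2 = -1.0660.
u_2 = w_2 + 1.0660·e_1 = (-2.6818, -3.5455, -0.3182).
‖u_2‖ = 4.4569, so e_2 = (-0.6017, -0.7955, -0.0714).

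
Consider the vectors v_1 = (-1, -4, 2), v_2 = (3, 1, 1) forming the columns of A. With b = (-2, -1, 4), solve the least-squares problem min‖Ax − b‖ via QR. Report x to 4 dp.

x = (0.6748, 0.0340)

v_1 = (-1, -4, 2); ‖v_1‖ = 4.5826, so e_1 = (-0.2182, -0.8729, 0.4364).
e_1·v_2 = (-0.2182)·3 + (-0.8729)·1 + 0.4364·1 = -1.0911.
u_2 = v_2 + 1.0911·e_1 = (2.7619, 0.0476, 1.4762).
‖u_2‖ = 3.1320, so e_2 = (0.8818, 0.0152, 0.4713).
Qᵀb = (3.0551, 0.1064).
Back-substitute: x_2 = 0.1064/3.1320 = 0.0340.
x_1 = (3.0551 + 1.0911·0.0340)/4.5826 = 0.6748.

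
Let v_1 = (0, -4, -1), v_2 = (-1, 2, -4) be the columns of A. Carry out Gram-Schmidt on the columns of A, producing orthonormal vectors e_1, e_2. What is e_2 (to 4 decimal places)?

e_1 = v_1/‖v_1‖ = (0, -4, -1)/4.1231 = (0.0000, -0.9701, -0.2425).
r_{12} = e_1·v_2 = -0.9701.
u_2 = v_2 + 0.9701·e_1 = (-1.0000, 1.0588, -4.2353).
‖u_2‖ = 4.4787, so e_2 = (-0.2233, 0.2364, -0.9457).

e_2 = (-0.2233, 0.2364, -0.9457)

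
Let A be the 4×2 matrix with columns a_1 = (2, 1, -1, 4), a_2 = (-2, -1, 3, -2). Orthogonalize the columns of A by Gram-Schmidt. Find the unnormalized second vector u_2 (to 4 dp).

u_2 = (-0.5455, -0.2727, 2.2727, 0.9091)

a_1 = (2, 1, -1, 4); ‖a_1‖ = 4.6904, so e_1 = (0.4264, 0.2132, -0.2132, 0.8528).
e_1·a_2 = 0.4264·(-2) + 0.2132·(-1) + (-0.2132)·3 + 0.8528·(-2) = -3.4112.
u_2 = a_2 + 3.4112·e_1 = (-0.5455, -0.2727, 2.2727, 0.9091).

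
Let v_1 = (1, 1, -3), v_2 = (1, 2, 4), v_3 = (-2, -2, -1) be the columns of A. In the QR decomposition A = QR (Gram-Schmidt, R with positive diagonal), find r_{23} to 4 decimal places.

r_{23} = -2.9296

e_1 = v_1/‖v_1‖ = (1, 1, -3)/3.3166 = (0.3015, 0.3015, -0.9045).
r_{12} = e_1·v_2 = -2.7136.
u_2 = v_2 + 2.7136·e_1 = (1.8182, 2.8182, 1.5455).
‖u_2‖ = 3.6927, so e_2 = (0.4924, 0.7632, 0.4185).
r_{23} = e_2·v_3 = -2.9296.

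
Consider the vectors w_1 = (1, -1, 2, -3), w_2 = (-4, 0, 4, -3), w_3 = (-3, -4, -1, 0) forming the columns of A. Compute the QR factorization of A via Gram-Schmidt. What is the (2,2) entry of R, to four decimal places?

r_{22} = 5.4528

w_1 = (1, -1, 2, -3); ‖w_1‖ = 3.8730, so q_1 = (0.2582, -0.2582, 0.5164, -0.7746).
q_1·w_2 = 0.2582·(-4) + (-0.2582)·0 + 0.5164·4 + (-0.7746)·(-3) = 3.3566.
u_2 = w_2 − 3.3566·q_1 = (-4.8667, 0.8667, 2.2667, -0.4000).
r_{22} = ‖u_2‖ = 5.4528.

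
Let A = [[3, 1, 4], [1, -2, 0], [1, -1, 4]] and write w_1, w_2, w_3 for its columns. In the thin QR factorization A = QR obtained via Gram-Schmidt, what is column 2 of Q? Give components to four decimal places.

q_1 = w_1/‖w_1‖ = (3, 1, 1)/3.3166 = (0.9045, 0.3015, 0.3015).
r_{12} = q_1·w_2 = 0.0000.
u_2 = w_2 + 0.0000·q_1 = (1.0000, -2.0000, -1.0000).
‖u_2‖ = 2.4495, so q_2 = (0.4082, -0.8165, -0.4082).

q_2 = (0.4082, -0.8165, -0.4082)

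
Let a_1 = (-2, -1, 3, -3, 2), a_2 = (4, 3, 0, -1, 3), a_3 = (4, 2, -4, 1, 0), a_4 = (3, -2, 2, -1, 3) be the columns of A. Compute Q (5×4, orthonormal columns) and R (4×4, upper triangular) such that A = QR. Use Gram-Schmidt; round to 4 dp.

a_1 = (-2, -1, 3, -3, 2); ‖a_1‖ = 5.1962, so q_1 = (-0.3849, -0.1925, 0.5774, -0.5774, 0.3849).
q_1·a_2 = (-0.3849)·4 + (-0.1925)·3 + 0.5774·0 + (-0.5774)·(-1) + 0.3849·3 = -0.3849.
u_2 = a_2 + 0.3849·q_1 = (3.8519, 2.9259, 0.2222, -1.2222, 3.1481).
‖u_2‖ = 5.9035, so q_2 = (0.6525, 0.4956, 0.0376, -0.2070, 0.5333).
q_1·a_3 = (-0.3849)·4 + (-0.1925)·2 + 0.5774·(-4) + (-0.5774)·1 + 0.3849·0 = -4.8113; q_2·a_3 = 0.6525·4 + 0.4956·2 + 0.0376·(-4) + (-0.2070)·1 + 0.5333·0 = 3.2435.
u_3 = a_3 + 4.8113·q_1 − 3.2435·q_2 = (0.0319, -0.5335, -1.3443, -1.1063, 0.1222).
‖u_3‖ = 1.8253, so q_3 = (0.0175, -0.2923, -0.7365, -0.6061, 0.0670).
q_1·a_4 = (-0.3849)·3 + (-0.1925)·(-2) + 0.5774·2 + (-0.5774)·(-1) + 0.3849·3 = 2.1170; q_2·a_4 = 0.6525·3 + 0.4956·(-2) + 0.0376·2 + (-0.2070)·(-1) + 0.5333·3 = 2.8483; q_3·a_4 = 0.0175·3 + (-0.2923)·(-2) + (-0.7365)·2 + (-0.6061)·(-1) + 0.0670·3 = -0.0291.
u_4 = a_4 − 2.1170·q_1 − 2.8483·q_2 + 0.0291·q_3 = (1.9569, -3.0128, 0.6491, 0.7943, 0.6683).
‖u_4‖ = 3.7954, so q_4 = (0.5156, -0.7938, 0.1710, 0.2093, 0.1761).

Q = [[-0.3849, 0.6525, 0.0175, 0.5156], [-0.1925, 0.4956, -0.2923, -0.7938], [0.5774, 0.0376, -0.7365, 0.1710], [-0.5774, -0.2070, -0.6061, 0.2093], [0.3849, 0.5333, 0.0670, 0.1761]], R = [[5.1962, -0.3849, -4.8113, 2.1170], [0.0000, 5.9035, 3.2435, 2.8483], [0.0000, 0.0000, 1.8253, -0.0291], [0.0000, 0.0000, 0.0000, 3.7954]]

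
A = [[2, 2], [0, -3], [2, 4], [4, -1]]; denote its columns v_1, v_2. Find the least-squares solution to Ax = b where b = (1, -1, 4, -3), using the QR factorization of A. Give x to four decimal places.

x = (-0.3841, 0.9024)

v_1 = (2, 0, 2, 4); ‖v_1‖ = 4.8990, so e_1 = (0.4082, 0.0000, 0.4082, 0.8165).
e_1·v_2 = 0.4082·2 + 0.0000·(-3) + 0.4082·4 + 0.8165·(-1) = 1.6330.
u_2 = v_2 − 1.6330·e_1 = (1.3333, -3.0000, 3.3333, -2.3333).
‖u_2‖ = 5.2281, so e_2 = (0.2550, -0.5738, 0.6376, -0.4463).
Qᵀb = (-0.4082, 4.7181).
Back-substitute: x_2 = 4.7181/5.2281 = 0.9024.
x_1 = (-0.4082 − 1.6330·0.9024)/4.8990 = -0.3841.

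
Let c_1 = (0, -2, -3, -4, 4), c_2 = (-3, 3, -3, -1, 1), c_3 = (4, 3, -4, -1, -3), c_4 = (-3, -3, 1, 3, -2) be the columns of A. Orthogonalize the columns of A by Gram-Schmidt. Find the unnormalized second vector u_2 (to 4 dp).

u_2 = (-3.0000, 3.4889, -2.2667, -0.0222, 0.0222)

q_1 = c_1/‖c_1‖ = (0, -2, -3, -4, 4)/6.7082 = (0.0000, -0.2981, -0.4472, -0.5963, 0.5963).
r_{12} = q_1·c_2 = 1.6398.
u_2 = c_2 − 1.6398·q_1 = (-3.0000, 3.4889, -2.2667, -0.0222, 0.0222).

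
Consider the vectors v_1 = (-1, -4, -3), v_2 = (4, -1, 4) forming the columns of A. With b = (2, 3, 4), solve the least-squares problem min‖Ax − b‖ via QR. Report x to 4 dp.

q_1 = v_1/‖v_1‖ = (-1, -4, -3)/5.0990 = (-0.1961, -0.7845, -0.5883).
r_{12} = q_1·v_2 = -2.3534.
u_2 = v_2 + 2.3534·q_1 = (3.5385, -2.8462, 2.6154).
‖u_2‖ = 5.2404, so q_2 = (0.6752, -0.5431, 0.4991).
Qᵀb = (-5.0990, 1.7174).
Back-substitute: x_2 = 1.7174/5.2404 = 0.3277.
x_1 = (-5.0990 + 2.3534·0.3277)/5.0990 = -0.8487.

x = (-0.8487, 0.3277)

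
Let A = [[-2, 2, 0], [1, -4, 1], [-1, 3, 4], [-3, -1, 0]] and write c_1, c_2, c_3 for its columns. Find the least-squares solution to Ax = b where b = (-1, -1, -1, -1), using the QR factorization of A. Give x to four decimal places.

x = (0.3674, 0.1819, -0.3149)

c_1 = (-2, 1, -1, -3); ‖c_1‖ = 3.8730, so e_1 = (-0.5164, 0.2582, -0.2582, -0.7746).
e_1·c_2 = (-0.5164)·2 + 0.2582·(-4) + (-0.2582)·3 + (-0.7746)·(-1) = -2.0656.
u_2 = c_2 + 2.0656·e_1 = (0.9333, -3.4667, 2.4667, -2.6000).
‖u_2‖ = 5.0728, so e_2 = (0.1840, -0.6834, 0.4863, -0.5125).
e_1·c_3 = (-0.5164)·0 + 0.2582·1 + (-0.2582)·4 + (-0.7746)·0 = -0.7746; e_2·c_3 = 0.1840·0 + (-0.6834)·1 + 0.4863·4 + (-0.5125)·0 = 1.2616.
u_3 = c_3 + 0.7746·e_1 − 1.2616·e_2 = (-0.6321, 2.0622, 3.1865, 0.0466).
‖u_3‖ = 3.8482, so e_3 = (-0.1643, 0.5359, 0.8281, 0.0121).
Qᵀb = (1.2910, 0.5257, -1.2118).
Back-substitute: x_3 = -1.2118/3.8482 = -0.3149.
x_2 = (0.5257 − 1.2616·(-0.3149))/5.0728 = 0.1819.
x_1 = (1.2910 + 2.0656·0.1819 + 0.7746·(-0.3149))/3.8730 = 0.3674.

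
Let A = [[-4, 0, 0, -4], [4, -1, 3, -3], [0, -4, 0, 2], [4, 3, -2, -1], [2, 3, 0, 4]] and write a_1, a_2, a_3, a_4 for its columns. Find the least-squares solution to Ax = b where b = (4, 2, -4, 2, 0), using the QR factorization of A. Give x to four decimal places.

x = (-0.1420, 0.8060, 0.3883, -0.6820)

a_1 = (-4, 4, 0, 4, 2); ‖a_1‖ = 7.2111, so q_1 = (-0.5547, 0.5547, 0.0000, 0.5547, 0.2774).
q_1·a_2 = (-0.5547)·0 + 0.5547·(-1) + 0.0000·(-4) + 0.5547·3 + 0.2774·3 = 1.9415.
u_2 = a_2 − 1.9415·q_1 = (1.0769, -2.0769, -4.0000, 1.9231, 2.4615).
‖u_2‖ = 5.5884, so q_2 = (0.1927, -0.3716, -0.7158, 0.3441, 0.4405).
q_1·a_3 = (-0.5547)·0 + 0.5547·3 + 0.0000·0 + 0.5547·(-2) + 0.2774·0 = 0.5547; q_2·a_3 = 0.1927·0 + (-0.3716)·3 + (-0.7158)·0 + 0.3441·(-2) + 0.4405·0 = -1.8032.
u_3 = a_3 − 0.5547·q_1 + 1.8032·q_2 = (0.6552, 2.0222, -1.2906, -1.6872, 0.6404).
‖u_3‖ = 3.0726, so q_3 = (0.2132, 0.6581, -0.4200, -0.5491, 0.2084).
q_1·a_4 = (-0.5547)·(-4) + 0.5547·(-3) + 0.0000·2 + 0.5547·(-1) + 0.2774·4 = 1.1094; q_2·a_4 = 0.1927·(-4) + (-0.3716)·(-3) + (-0.7158)·2 + 0.3441·(-1) + 0.4405·4 = 0.3304; q_3·a_4 = 0.2132·(-4) + 0.6581·(-3) + (-0.4200)·2 + (-0.5491)·(-1) + 0.2084·4 = -2.2846.
u_4 = a_4 − 1.1094·q_1 − 0.3304·q_2 + 2.2846·q_3 = (-2.9611, -1.9890, 1.2768, -2.9836, 4.0230).
‖u_4‖ = 6.2802, so q_4 = (-0.4715, -0.3167, 0.2033, -0.4751, 0.6406).
Qᵀb = (0.0000, 3.5788, 2.7512, -4.2828).
Back-substitute: x_4 = -4.2828/6.2802 = -0.6820.
x_3 = (2.7512 + 2.2846·(-0.6820))/3.0726 = 0.3883.
x_2 = (3.5788 + 1.8032·0.3883 − 0.3304·(-0.6820))/5.5884 = 0.8060.
x_1 = (0.0000 − 1.9415·0.8060 − 0.5547·0.3883 − 1.1094·(-0.6820))/7.2111 = -0.1420.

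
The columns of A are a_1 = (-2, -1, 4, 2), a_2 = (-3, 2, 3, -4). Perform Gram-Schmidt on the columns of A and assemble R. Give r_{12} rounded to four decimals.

q_1 = a_1/‖a_1‖ = (-2, -1, 4, 2)/5.0000 = (-0.4000, -0.2000, 0.8000, 0.4000).
r_{12} = q_1·a_2 = 1.6000.

r_{12} = 1.6000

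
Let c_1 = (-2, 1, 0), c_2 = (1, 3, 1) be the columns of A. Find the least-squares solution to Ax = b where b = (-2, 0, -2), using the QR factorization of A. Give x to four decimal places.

q_1 = c_1/‖c_1‖ = (-2, 1, 0)/2.2361 = (-0.8944, 0.4472, 0.0000).
r_{12} = q_1·c_2 = 0.4472.
u_2 = c_2 − 0.4472·q_1 = (1.4000, 2.8000, 1.0000).
‖u_2‖ = 3.2863, so q_2 = (0.4260, 0.8520, 0.3043).
Qᵀb = (1.7889, -1.4606).
Back-substitute: x_2 = -1.4606/3.2863 = -0.4444.
x_1 = (1.7889 − 0.4472·(-0.4444))/2.2361 = 0.8889.

x = (0.8889, -0.4444)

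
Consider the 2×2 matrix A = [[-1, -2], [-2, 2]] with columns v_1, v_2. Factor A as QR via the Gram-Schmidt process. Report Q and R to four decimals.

v_1 = (-1, -2); ‖v_1‖ = 2.2361, so q_1 = (-0.4472, -0.8944).
q_1·v_2 = (-0.4472)·(-2) + (-0.8944)·2 = -0.8944.
u_2 = v_2 + 0.8944·q_1 = (-2.4000, 1.2000).
‖u_2‖ = 2.6833, so q_2 = (-0.8944, 0.4472).

Q = [[-0.4472, -0.8944], [-0.8944, 0.4472]], R = [[2.2361, -0.8944], [0.0000, 2.6833]]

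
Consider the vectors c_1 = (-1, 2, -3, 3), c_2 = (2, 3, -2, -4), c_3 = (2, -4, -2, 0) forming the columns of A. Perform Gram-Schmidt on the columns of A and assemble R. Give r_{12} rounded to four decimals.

q_1 = c_1/‖c_1‖ = (-1, 2, -3, 3)/4.7958 = (-0.2085, 0.4170, -0.6255, 0.6255).
r_{12} = q_1·c_2 = -0.4170.

r_{12} = -0.4170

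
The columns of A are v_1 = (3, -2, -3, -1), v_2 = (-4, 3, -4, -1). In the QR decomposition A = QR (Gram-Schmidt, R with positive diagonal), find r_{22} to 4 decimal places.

v_1 = (3, -2, -3, -1); ‖v_1‖ = 4.7958, so q_1 = (0.6255, -0.4170, -0.6255, -0.2085).
q_1·v_2 = 0.6255·(-4) + (-0.4170)·3 + (-0.6255)·(-4) + (-0.2085)·(-1) = -1.0426.
u_2 = v_2 + 1.0426·q_1 = (-3.3478, 2.5652, -4.6522, -1.2174).
r_{22} = ‖u_2‖ = 6.3963.

r_{22} = 6.3963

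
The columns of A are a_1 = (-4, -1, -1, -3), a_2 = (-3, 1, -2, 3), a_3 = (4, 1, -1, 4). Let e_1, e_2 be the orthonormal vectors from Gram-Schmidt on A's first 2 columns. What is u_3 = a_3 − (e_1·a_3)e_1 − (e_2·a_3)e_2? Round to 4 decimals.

u_3 = (0.6198, -0.4033, -1.4463, -0.2099)

e_1 = a_1/‖a_1‖ = (-4, -1, -1, -3)/5.1962 = (-0.7698, -0.1925, -0.1925, -0.5774).
r_{12} = e_1·a_2 = 0.7698.
u_2 = a_2 − 0.7698·e_1 = (-2.4074, 1.1481, -1.8519, 3.4444).
‖u_2‖ = 4.7336, so e_2 = (-0.5086, 0.2426, -0.3912, 0.7277).
r_{13} = e_1·a_3 = -5.3886; r_{23} = e_2·a_3 = 1.5101.
u_3 = a_3 + 5.3886·e_1 − 1.5101·e_2 = (0.6198, -0.4033, -1.4463, -0.2099).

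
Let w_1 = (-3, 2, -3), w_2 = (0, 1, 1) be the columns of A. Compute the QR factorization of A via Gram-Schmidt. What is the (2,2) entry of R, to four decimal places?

w_1 = (-3, 2, -3); ‖w_1‖ = 4.6904, so q_1 = (-0.6396, 0.4264, -0.6396).
q_1·w_2 = (-0.6396)·0 + 0.4264·1 + (-0.6396)·1 = -0.2132.
u_2 = w_2 + 0.2132·q_1 = (-0.1364, 1.0909, 0.8636).
r_{22} = ‖u_2‖ = 1.3981.

r_{22} = 1.3981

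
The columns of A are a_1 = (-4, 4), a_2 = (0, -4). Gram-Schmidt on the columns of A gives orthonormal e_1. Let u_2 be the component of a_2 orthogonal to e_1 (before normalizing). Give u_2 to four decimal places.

a_1 = (-4, 4); ‖a_1‖ = 5.6569, so e_1 = (-0.7071, 0.7071).
e_1·a_2 = (-0.7071)·0 + 0.7071·(-4) = -2.8284.
u_2 = a_2 + 2.8284·e_1 = (-2.0000, -2.0000).

u_2 = (-2.0000, -2.0000)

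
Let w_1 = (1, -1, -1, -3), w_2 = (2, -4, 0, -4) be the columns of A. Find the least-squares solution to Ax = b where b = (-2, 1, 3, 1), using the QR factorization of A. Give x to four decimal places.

w_1 = (1, -1, -1, -3); ‖w_1‖ = 3.4641, so e_1 = (0.2887, -0.2887, -0.2887, -0.8660).
e_1·w_2 = 0.2887·2 + (-0.2887)·(-4) + (-0.2887)·0 + (-0.8660)·(-4) = 5.1962.
u_2 = w_2 − 5.1962·e_1 = (0.5000, -2.5000, 1.5000, 0.5000).
‖u_2‖ = 3.0000, so e_2 = (0.1667, -0.8333, 0.5000, 0.1667).
Qᵀb = (-2.5981, 0.5000).
Back-substitute: x_2 = 0.5000/3.0000 = 0.1667.
x_1 = (-2.5981 − 5.1962·0.1667)/3.4641 = -1.0000.

x = (-1.0000, 0.1667)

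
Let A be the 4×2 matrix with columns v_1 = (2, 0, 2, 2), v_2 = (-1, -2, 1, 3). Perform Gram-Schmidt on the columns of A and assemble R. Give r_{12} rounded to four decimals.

v_1 = (2, 0, 2, 2); ‖v_1‖ = 3.4641, so e_1 = (0.5774, 0.0000, 0.5774, 0.5774).
r_{12} = e_1·v_2 = 1.7321.

r_{12} = 1.7321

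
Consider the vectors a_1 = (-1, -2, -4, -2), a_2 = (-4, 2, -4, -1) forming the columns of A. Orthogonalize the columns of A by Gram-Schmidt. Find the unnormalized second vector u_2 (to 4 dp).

u_2 = (-3.2800, 3.4400, -1.1200, 0.4400)

a_1 = (-1, -2, -4, -2); ‖a_1‖ = 5.0000, so q_1 = (-0.2000, -0.4000, -0.8000, -0.4000).
q_1·a_2 = (-0.2000)·(-4) + (-0.4000)·2 + (-0.8000)·(-4) + (-0.4000)·(-1) = 3.6000.
u_2 = a_2 − 3.6000·q_1 = (-3.2800, 3.4400, -1.1200, 0.4400).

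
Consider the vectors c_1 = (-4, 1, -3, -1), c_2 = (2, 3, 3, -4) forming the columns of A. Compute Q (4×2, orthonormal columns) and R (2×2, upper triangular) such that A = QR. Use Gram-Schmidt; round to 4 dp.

c_1 = (-4, 1, -3, -1); ‖c_1‖ = 5.1962, so q_1 = (-0.7698, 0.1925, -0.5774, -0.1925).
q_1·c_2 = (-0.7698)·2 + 0.1925·3 + (-0.5774)·3 + (-0.1925)·(-4) = -1.9245.
u_2 = c_2 + 1.9245·q_1 = (0.5185, 3.3704, 1.8889, -4.3704).
‖u_2‖ = 5.8563, so q_2 = (0.0885, 0.5755, 0.3225, -0.7463).

Q = [[-0.7698, 0.0885], [0.1925, 0.5755], [-0.5774, 0.3225], [-0.1925, -0.7463]], R = [[5.1962, -1.9245], [0.0000, 5.8563]]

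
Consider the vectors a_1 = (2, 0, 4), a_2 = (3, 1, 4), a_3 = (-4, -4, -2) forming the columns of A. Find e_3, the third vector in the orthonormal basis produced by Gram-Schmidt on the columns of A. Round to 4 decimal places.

e_3 = (0.6667, -0.6667, -0.3333)

a_1 = (2, 0, 4); ‖a_1‖ = 4.4721, so e_1 = (0.4472, 0.0000, 0.8944).
e_1·a_2 = 0.4472·3 + 0.0000·1 + 0.8944·4 = 4.9193.
u_2 = a_2 − 4.9193·e_1 = (0.8000, 1.0000, -0.4000).
‖u_2‖ = 1.3416, so e_2 = (0.5963, 0.7454, -0.2981).
e_1·a_3 = 0.4472·(-4) + 0.0000·(-4) + 0.8944·(-2) = -3.5777; e_2·a_3 = 0.5963·(-4) + 0.7454·(-4) + (-0.2981)·(-2) = -4.7703.
u_3 = a_3 + 3.5777·e_1 + 4.7703·e_2 = (0.4444, -0.4444, -0.2222).
‖u_3‖ = 0.6667, so e_3 = (0.6667, -0.6667, -0.3333).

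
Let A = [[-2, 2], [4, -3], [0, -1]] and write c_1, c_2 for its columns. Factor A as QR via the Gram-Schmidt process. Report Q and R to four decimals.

Q = [[-0.4472, 0.3651], [0.8944, 0.1826], [0.0000, -0.9129]], R = [[4.4721, -3.5777], [0.0000, 1.0954]]

q_1 = c_1/‖c_1‖ = (-2, 4, 0)/4.4721 = (-0.4472, 0.8944, 0.0000).
r_{12} = q_1·c_2 = -3.5777.
u_2 = c_2 + 3.5777·q_1 = (0.4000, 0.2000, -1.0000).
‖u_2‖ = 1.0954, so q_2 = (0.3651, 0.1826, -0.9129).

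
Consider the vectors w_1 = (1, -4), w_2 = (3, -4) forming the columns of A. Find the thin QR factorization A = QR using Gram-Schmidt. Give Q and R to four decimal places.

Q = [[0.2425, 0.9701], [-0.9701, 0.2425]], R = [[4.1231, 4.6082], [0.0000, 1.9403]]

e_1 = w_1/‖w_1‖ = (1, -4)/4.1231 = (0.2425, -0.9701).
r_{12} = e_1·w_2 = 4.6082.
u_2 = w_2 − 4.6082·e_1 = (1.8824, 0.4706).
‖u_2‖ = 1.9403, so e_2 = (0.9701, 0.2425).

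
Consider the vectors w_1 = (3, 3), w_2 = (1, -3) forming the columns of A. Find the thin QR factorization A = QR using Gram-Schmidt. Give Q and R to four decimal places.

Q = [[0.7071, 0.7071], [0.7071, -0.7071]], R = [[4.2426, -1.4142], [0.0000, 2.8284]]

w_1 = (3, 3); ‖w_1‖ = 4.2426, so e_1 = (0.7071, 0.7071).
e_1·w_2 = 0.7071·1 + 0.7071·(-3) = -1.4142.
u_2 = w_2 + 1.4142·e_1 = (2.0000, -2.0000).
‖u_2‖ = 2.8284, so e_2 = (0.7071, -0.7071).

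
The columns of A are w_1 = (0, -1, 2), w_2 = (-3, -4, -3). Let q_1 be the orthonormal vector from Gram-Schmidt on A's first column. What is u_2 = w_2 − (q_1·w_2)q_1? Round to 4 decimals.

u_2 = (-3.0000, -4.4000, -2.2000)

q_1 = w_1/‖w_1‖ = (0, -1, 2)/2.2361 = (0.0000, -0.4472, 0.8944).
r_{12} = q_1·w_2 = -0.8944.
u_2 = w_2 + 0.8944·q_1 = (-3.0000, -4.4000, -2.2000).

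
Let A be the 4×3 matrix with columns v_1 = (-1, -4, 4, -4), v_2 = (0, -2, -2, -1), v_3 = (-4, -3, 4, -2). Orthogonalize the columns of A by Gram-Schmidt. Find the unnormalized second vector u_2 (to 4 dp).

u_2 = (0.0816, -1.6735, -2.3265, -0.6735)

v_1 = (-1, -4, 4, -4); ‖v_1‖ = 7.0000, so e_1 = (-0.1429, -0.5714, 0.5714, -0.5714).
e_1·v_2 = (-0.1429)·0 + (-0.5714)·(-2) + 0.5714·(-2) + (-0.5714)·(-1) = 0.5714.
u_2 = v_2 − 0.5714·e_1 = (0.0816, -1.6735, -2.3265, -0.6735).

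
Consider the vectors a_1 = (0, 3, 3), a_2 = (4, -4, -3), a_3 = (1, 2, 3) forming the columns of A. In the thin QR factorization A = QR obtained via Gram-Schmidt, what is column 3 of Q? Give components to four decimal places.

a_1 = (0, 3, 3); ‖a_1‖ = 4.2426, so e_1 = (0.0000, 0.7071, 0.7071).
e_1·a_2 = 0.0000·4 + 0.7071·(-4) + 0.7071·(-3) = -4.9497.
u_2 = a_2 + 4.9497·e_1 = (4.0000, -0.5000, 0.5000).
‖u_2‖ = 4.0620, so e_2 = (0.9847, -0.1231, 0.1231).
e_1·a_3 = 0.0000·1 + 0.7071·2 + 0.7071·3 = 3.5355; e_2·a_3 = 0.9847·1 + (-0.1231)·2 + 0.1231·3 = 1.1078.
u_3 = a_3 − 3.5355·e_1 − 1.1078·e_2 = (-0.0909, -0.3636, 0.3636).
‖u_3‖ = 0.5222, so e_3 = (-0.1741, -0.6963, 0.6963).

e_3 = (-0.1741, -0.6963, 0.6963)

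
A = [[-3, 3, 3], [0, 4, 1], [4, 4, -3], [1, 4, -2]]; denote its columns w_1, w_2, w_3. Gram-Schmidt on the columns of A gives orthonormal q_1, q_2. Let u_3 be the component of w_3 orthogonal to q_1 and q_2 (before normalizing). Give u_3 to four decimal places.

u_3 = (0.1234, 0.7913, 0.4181, -1.3020)

w_1 = (-3, 0, 4, 1); ‖w_1‖ = 5.0990, so q_1 = (-0.5883, 0.0000, 0.7845, 0.1961).
q_1·w_2 = (-0.5883)·3 + 0.0000·4 + 0.7845·4 + 0.1961·4 = 2.1573.
u_2 = w_2 − 2.1573·q_1 = (4.2692, 4.0000, 2.3077, 3.5769).
‖u_2‖ = 7.2351, so q_2 = (0.5901, 0.5529, 0.3190, 0.4944).
q_1·w_3 = (-0.5883)·3 + 0.0000·1 + 0.7845·(-3) + 0.1961·(-2) = -4.5107; q_2·w_3 = 0.5901·3 + 0.5529·1 + 0.3190·(-3) + 0.4944·(-2) = 0.3774.
u_3 = w_3 + 4.5107·q_1 − 0.3774·q_2 = (0.1234, 0.7913, 0.4181, -1.3020).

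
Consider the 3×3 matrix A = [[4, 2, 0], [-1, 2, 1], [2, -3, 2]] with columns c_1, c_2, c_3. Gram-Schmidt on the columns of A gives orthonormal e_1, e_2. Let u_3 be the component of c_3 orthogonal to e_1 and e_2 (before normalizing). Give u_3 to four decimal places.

c_1 = (4, -1, 2); ‖c_1‖ = 4.5826, so e_1 = (0.8729, -0.2182, 0.4364).
e_1·c_2 = 0.8729·2 + (-0.2182)·2 + 0.4364·(-3) = 0.0000.
u_2 = c_2 − 0.0000·e_1 = (2.0000, 2.0000, -3.0000).
‖u_2‖ = 4.1231, so e_2 = (0.4851, 0.4851, -0.7276).
e_1·c_3 = 0.8729·0 + (-0.2182)·1 + 0.4364·2 = 0.6547; e_2·c_3 = 0.4851·0 + 0.4851·1 + (-0.7276)·2 = -0.9701.
u_3 = c_3 − 0.6547·e_1 + 0.9701·e_2 = (-0.1008, 1.6134, 1.0084).

u_3 = (-0.1008, 1.6134, 1.0084)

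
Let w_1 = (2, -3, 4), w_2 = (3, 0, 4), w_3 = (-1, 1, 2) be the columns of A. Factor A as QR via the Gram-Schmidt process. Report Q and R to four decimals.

Q = [[0.3714, 0.5144, -0.7730], [-0.5571, 0.7895, 0.2577], [0.7428, 0.3349, 0.5797]], R = [[5.3852, 4.0853, 0.5571], [0.0000, 2.8828, 0.9450], [0.0000, 0.0000, 2.1901]]

w_1 = (2, -3, 4); ‖w_1‖ = 5.3852, so e_1 = (0.3714, -0.5571, 0.7428).
e_1·w_2 = 0.3714·3 + (-0.5571)·0 + 0.7428·4 = 4.0853.
u_2 = w_2 − 4.0853·e_1 = (1.4828, 2.2759, 0.9655).
‖u_2‖ = 2.8828, so e_2 = (0.5144, 0.7895, 0.3349).
e_1·w_3 = 0.3714·(-1) + (-0.5571)·1 + 0.7428·2 = 0.5571; e_2·w_3 = 0.5144·(-1) + 0.7895·1 + 0.3349·2 = 0.9450.
u_3 = w_3 − 0.5571·e_1 − 0.9450·e_2 = (-1.6929, 0.5643, 1.2697).
‖u_3‖ = 2.1901, so e_3 = (-0.7730, 0.2577, 0.5797).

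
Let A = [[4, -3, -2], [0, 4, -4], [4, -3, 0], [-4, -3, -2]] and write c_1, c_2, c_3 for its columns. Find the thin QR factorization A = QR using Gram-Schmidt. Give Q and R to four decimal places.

Q = [[0.5774, -0.3162, -0.4529], [0.0000, 0.6325, -0.7410], [0.5774, -0.3162, -0.0412], [-0.5774, -0.6325, -0.4940]], R = [[6.9282, -1.7321, 0.0000], [0.0000, 6.3246, -0.6325], [0.0000, 0.0000, 4.8580]]

c_1 = (4, 0, 4, -4); ‖c_1‖ = 6.9282, so q_1 = (0.5774, 0.0000, 0.5774, -0.5774).
q_1·c_2 = 0.5774·(-3) + 0.0000·4 + 0.5774·(-3) + (-0.5774)·(-3) = -1.7321.
u_2 = c_2 + 1.7321·q_1 = (-2.0000, 4.0000, -2.0000, -4.0000).
‖u_2‖ = 6.3246, so q_2 = (-0.3162, 0.6325, -0.3162, -0.6325).
q_1·c_3 = 0.5774·(-2) + 0.0000·(-4) + 0.5774·0 + (-0.5774)·(-2) = 0.0000; q_2·c_3 = (-0.3162)·(-2) + 0.6325·(-4) + (-0.3162)·0 + (-0.6325)·(-2) = -0.6325.
u_3 = c_3 + 0.0000·q_1 + 0.6325·q_2 = (-2.2000, -3.6000, -0.2000, -2.4000).
‖u_3‖ = 4.8580, so q_3 = (-0.4529, -0.7410, -0.0412, -0.4940).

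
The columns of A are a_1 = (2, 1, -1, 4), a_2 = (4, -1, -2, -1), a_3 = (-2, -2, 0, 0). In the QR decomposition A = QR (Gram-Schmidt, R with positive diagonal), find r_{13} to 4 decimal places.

a_1 = (2, 1, -1, 4); ‖a_1‖ = 4.6904, so e_1 = (0.4264, 0.2132, -0.2132, 0.8528).
r_{13} = e_1·a_3 = -1.2792.

r_{13} = -1.2792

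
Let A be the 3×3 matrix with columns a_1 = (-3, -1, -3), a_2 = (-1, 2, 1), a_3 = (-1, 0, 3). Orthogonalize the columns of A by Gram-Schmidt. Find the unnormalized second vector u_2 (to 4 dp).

u_2 = (-1.3158, 1.8947, 0.6842)

a_1 = (-3, -1, -3); ‖a_1‖ = 4.3589, so q_1 = (-0.6882, -0.2294, -0.6882).
q_1·a_2 = (-0.6882)·(-1) + (-0.2294)·2 + (-0.6882)·1 = -0.4588.
u_2 = a_2 + 0.4588·q_1 = (-1.3158, 1.8947, 0.6842).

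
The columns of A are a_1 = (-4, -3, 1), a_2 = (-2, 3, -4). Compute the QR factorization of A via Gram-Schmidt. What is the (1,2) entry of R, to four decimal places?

a_1 = (-4, -3, 1); ‖a_1‖ = 5.0990, so e_1 = (-0.7845, -0.5883, 0.1961).
r_{12} = e_1·a_2 = -0.9806.

r_{12} = -0.9806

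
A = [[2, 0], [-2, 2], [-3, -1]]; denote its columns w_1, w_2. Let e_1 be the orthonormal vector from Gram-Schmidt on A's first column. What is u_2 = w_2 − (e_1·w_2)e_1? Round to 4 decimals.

w_1 = (2, -2, -3); ‖w_1‖ = 4.1231, so e_1 = (0.4851, -0.4851, -0.7276).
e_1·w_2 = 0.4851·0 + (-0.4851)·2 + (-0.7276)·(-1) = -0.2425.
u_2 = w_2 + 0.2425·e_1 = (0.1176, 1.8824, -1.1765).

u_2 = (0.1176, 1.8824, -1.1765)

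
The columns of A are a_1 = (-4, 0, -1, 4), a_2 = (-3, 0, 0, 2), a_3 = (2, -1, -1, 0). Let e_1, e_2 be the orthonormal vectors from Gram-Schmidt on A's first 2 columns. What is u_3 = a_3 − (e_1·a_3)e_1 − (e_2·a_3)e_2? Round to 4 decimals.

a_1 = (-4, 0, -1, 4); ‖a_1‖ = 5.7446, so e_1 = (-0.6963, 0.0000, -0.1741, 0.6963).
e_1·a_2 = (-0.6963)·(-3) + 0.0000·0 + (-0.1741)·0 + 0.6963·2 = 3.4816.
u_2 = a_2 − 3.4816·e_1 = (-0.5758, 0.0000, 0.6061, -0.4242).
‖u_2‖ = 0.9374, so e_2 = (-0.6142, 0.0000, 0.6465, -0.4526).
e_1·a_3 = (-0.6963)·2 + 0.0000·(-1) + (-0.1741)·(-1) + 0.6963·0 = -1.2185; e_2·a_3 = (-0.6142)·2 + 0.0000·(-1) + 0.6465·(-1) + (-0.4526)·0 = -1.8749.
u_3 = a_3 + 1.2185·e_1 + 1.8749·e_2 = (0.0000, -1.0000, 0.0000, 0.0000).

u_3 = (0.0000, -1.0000, 0.0000, 0.0000)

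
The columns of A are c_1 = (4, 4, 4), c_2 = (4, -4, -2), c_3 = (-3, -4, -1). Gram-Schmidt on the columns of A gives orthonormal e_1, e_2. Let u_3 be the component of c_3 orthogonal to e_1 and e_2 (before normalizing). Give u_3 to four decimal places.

u_3 = (-0.4231, -1.2692, 1.6923)

c_1 = (4, 4, 4); ‖c_1‖ = 6.9282, so e_1 = (0.5774, 0.5774, 0.5774).
e_1·c_2 = 0.5774·4 + 0.5774·(-4) + 0.5774·(-2) = -1.1547.
u_2 = c_2 + 1.1547·e_1 = (4.6667, -3.3333, -1.3333).
‖u_2‖ = 5.8878, so e_2 = (0.7926, -0.5661, -0.2265).
e_1·c_3 = 0.5774·(-3) + 0.5774·(-4) + 0.5774·(-1) = -4.6188; e_2·c_3 = 0.7926·(-3) + (-0.5661)·(-4) + (-0.2265)·(-1) = 0.1132.
u_3 = c_3 + 4.6188·e_1 − 0.1132·e_2 = (-0.4231, -1.2692, 1.6923).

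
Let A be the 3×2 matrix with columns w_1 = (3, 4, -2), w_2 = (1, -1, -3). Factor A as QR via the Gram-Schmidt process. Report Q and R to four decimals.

Q = [[0.5571, 0.1516], [0.7428, -0.5307], [-0.3714, -0.8339]], R = [[5.3852, 0.9285], [0.0000, 3.1840]]

w_1 = (3, 4, -2); ‖w_1‖ = 5.3852, so e_1 = (0.5571, 0.7428, -0.3714).
e_1·w_2 = 0.5571·1 + 0.7428·(-1) + (-0.3714)·(-3) = 0.9285.
u_2 = w_2 − 0.9285·e_1 = (0.4828, -1.6897, -2.6552).
‖u_2‖ = 3.1840, so e_2 = (0.1516, -0.5307, -0.8339).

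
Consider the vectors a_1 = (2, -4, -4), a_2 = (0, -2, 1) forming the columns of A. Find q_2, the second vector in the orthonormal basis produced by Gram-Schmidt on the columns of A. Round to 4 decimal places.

q_1 = a_1/‖a_1‖ = (2, -4, -4)/6.0000 = (0.3333, -0.6667, -0.6667).
r_{12} = q_1·a_2 = 0.6667.
u_2 = a_2 − 0.6667·q_1 = (-0.2222, -1.5556, 1.4444).
‖u_2‖ = 2.1344, so q_2 = (-0.1041, -0.7288, 0.6768).

q_2 = (-0.1041, -0.7288, 0.6768)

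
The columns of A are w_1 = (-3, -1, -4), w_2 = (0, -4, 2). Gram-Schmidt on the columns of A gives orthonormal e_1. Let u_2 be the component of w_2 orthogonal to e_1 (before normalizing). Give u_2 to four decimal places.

u_2 = (-0.4615, -4.1538, 1.3846)

e_1 = w_1/‖w_1‖ = (-3, -1, -4)/5.0990 = (-0.5883, -0.1961, -0.7845).
r_{12} = e_1·w_2 = -0.7845.
u_2 = w_2 + 0.7845·e_1 = (-0.4615, -4.1538, 1.3846).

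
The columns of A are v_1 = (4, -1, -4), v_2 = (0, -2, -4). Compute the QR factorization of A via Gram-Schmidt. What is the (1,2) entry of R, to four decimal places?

r_{12} = 3.1334

v_1 = (4, -1, -4); ‖v_1‖ = 5.7446, so e_1 = (0.6963, -0.1741, -0.6963).
r_{12} = e_1·v_2 = 3.1334.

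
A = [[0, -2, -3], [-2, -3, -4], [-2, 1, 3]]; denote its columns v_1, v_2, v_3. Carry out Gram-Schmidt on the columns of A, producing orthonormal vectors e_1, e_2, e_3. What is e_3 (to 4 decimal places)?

e_3 = (0.8165, -0.4082, 0.4082)

v_1 = (0, -2, -2); ‖v_1‖ = 2.8284, so e_1 = (0.0000, -0.7071, -0.7071).
e_1·v_2 = 0.0000·(-2) + (-0.7071)·(-3) + (-0.7071)·1 = 1.4142.
u_2 = v_2 − 1.4142·e_1 = (-2.0000, -2.0000, 2.0000).
‖u_2‖ = 3.4641, so e_2 = (-0.5774, -0.5774, 0.5774).
e_1·v_3 = 0.0000·(-3) + (-0.7071)·(-4) + (-0.7071)·3 = 0.7071; e_2·v_3 = (-0.5774)·(-3) + (-0.5774)·(-4) + 0.5774·3 = 5.7735.
u_3 = v_3 − 0.7071·e_1 − 5.7735·e_2 = (0.3333, -0.1667, 0.1667).
‖u_3‖ = 0.4082, so e_3 = (0.8165, -0.4082, 0.4082).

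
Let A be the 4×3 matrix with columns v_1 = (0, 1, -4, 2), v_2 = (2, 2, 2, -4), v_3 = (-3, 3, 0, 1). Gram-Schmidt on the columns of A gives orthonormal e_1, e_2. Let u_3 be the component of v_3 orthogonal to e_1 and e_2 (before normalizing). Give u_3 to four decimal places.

u_3 = (-2.9286, 2.8571, 0.9286, 0.4286)

v_1 = (0, 1, -4, 2); ‖v_1‖ = 4.5826, so e_1 = (0.0000, 0.2182, -0.8729, 0.4364).
e_1·v_2 = 0.0000·2 + 0.2182·2 + (-0.8729)·2 + 0.4364·(-4) = -3.0551.
u_2 = v_2 + 3.0551·e_1 = (2.0000, 2.6667, -0.6667, -2.6667).
‖u_2‖ = 4.3205, so e_2 = (0.4629, 0.6172, -0.1543, -0.6172).
e_1·v_3 = 0.0000·(-3) + 0.2182·3 + (-0.8729)·0 + 0.4364·1 = 1.0911; e_2·v_3 = 0.4629·(-3) + 0.6172·3 + (-0.1543)·0 + (-0.6172)·1 = -0.1543.
u_3 = v_3 − 1.0911·e_1 + 0.1543·e_2 = (-2.9286, 2.8571, 0.9286, 0.4286).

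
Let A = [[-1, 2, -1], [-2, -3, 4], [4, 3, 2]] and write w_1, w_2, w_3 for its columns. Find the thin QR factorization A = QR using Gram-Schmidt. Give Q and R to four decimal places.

Q = [[-0.2182, 0.8818, 0.4180], [-0.4364, -0.4713, 0.7664], [0.8729, -0.0152, 0.4877]], R = [[4.5826, 3.4915, 0.2182], [0.0000, 3.1320, -2.7975], [0.0000, 0.0000, 3.6230]]

w_1 = (-1, -2, 4); ‖w_1‖ = 4.5826, so q_1 = (-0.2182, -0.4364, 0.8729).
q_1·w_2 = (-0.2182)·2 + (-0.4364)·(-3) + 0.8729·3 = 3.4915.
u_2 = w_2 − 3.4915·q_1 = (2.7619, -1.4762, -0.0476).
‖u_2‖ = 3.1320, so q_2 = (0.8818, -0.4713, -0.0152).
q_1·w_3 = (-0.2182)·(-1) + (-0.4364)·4 + 0.8729·2 = 0.2182; q_2·w_3 = 0.8818·(-1) + (-0.4713)·4 + (-0.0152)·2 = -2.7975.
u_3 = w_3 − 0.2182·q_1 + 2.7975·q_2 = (1.5146, 2.7767, 1.7670).
‖u_3‖ = 3.6230, so q_3 = (0.4180, 0.7664, 0.4877).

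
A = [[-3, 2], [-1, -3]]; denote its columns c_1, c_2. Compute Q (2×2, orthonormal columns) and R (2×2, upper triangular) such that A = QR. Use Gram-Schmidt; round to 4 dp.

Q = [[-0.9487, 0.3162], [-0.3162, -0.9487]], R = [[3.1623, -0.9487], [0.0000, 3.4785]]

q_1 = c_1/‖c_1‖ = (-3, -1)/3.1623 = (-0.9487, -0.3162).
r_{12} = q_1·c_2 = -0.9487.
u_2 = c_2 + 0.9487·q_1 = (1.1000, -3.3000).
‖u_2‖ = 3.4785, so q_2 = (0.3162, -0.9487).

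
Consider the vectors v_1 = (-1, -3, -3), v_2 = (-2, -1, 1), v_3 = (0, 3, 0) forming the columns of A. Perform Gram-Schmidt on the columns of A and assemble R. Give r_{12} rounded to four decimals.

r_{12} = 0.4588

v_1 = (-1, -3, -3); ‖v_1‖ = 4.3589, so q_1 = (-0.2294, -0.6882, -0.6882).
r_{12} = q_1·v_2 = 0.4588.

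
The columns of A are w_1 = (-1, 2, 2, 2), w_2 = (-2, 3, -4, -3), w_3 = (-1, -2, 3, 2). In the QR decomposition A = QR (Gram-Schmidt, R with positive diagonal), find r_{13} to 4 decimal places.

w_1 = (-1, 2, 2, 2); ‖w_1‖ = 3.6056, so e_1 = (-0.2774, 0.5547, 0.5547, 0.5547).
r_{13} = e_1·w_3 = 1.9415.

r_{13} = 1.9415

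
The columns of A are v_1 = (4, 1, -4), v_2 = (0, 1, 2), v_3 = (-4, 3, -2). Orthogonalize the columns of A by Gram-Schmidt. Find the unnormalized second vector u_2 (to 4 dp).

u_2 = (0.8485, 1.2121, 1.1515)

v_1 = (4, 1, -4); ‖v_1‖ = 5.7446, so e_1 = (0.6963, 0.1741, -0.6963).
e_1·v_2 = 0.6963·0 + 0.1741·1 + (-0.6963)·2 = -1.2185.
u_2 = v_2 + 1.2185·e_1 = (0.8485, 1.2121, 1.1515).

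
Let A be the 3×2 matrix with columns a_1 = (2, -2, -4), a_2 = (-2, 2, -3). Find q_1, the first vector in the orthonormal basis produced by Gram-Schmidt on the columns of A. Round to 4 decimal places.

a_1 = (2, -2, -4); ‖a_1‖ = 4.8990, so q_1 = (0.4082, -0.4082, -0.8165).

q_1 = (0.4082, -0.4082, -0.8165)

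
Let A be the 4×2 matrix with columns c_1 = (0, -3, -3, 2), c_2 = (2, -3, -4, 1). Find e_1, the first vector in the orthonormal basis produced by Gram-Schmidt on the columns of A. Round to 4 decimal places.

e_1 = (0.0000, -0.6396, -0.6396, 0.4264)

c_1 = (0, -3, -3, 2); ‖c_1‖ = 4.6904, so e_1 = (0.0000, -0.6396, -0.6396, 0.4264).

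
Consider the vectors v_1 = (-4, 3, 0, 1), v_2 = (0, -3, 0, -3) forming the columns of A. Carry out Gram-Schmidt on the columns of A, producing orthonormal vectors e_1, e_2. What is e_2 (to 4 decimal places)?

v_1 = (-4, 3, 0, 1); ‖v_1‖ = 5.0990, so e_1 = (-0.7845, 0.5883, 0.0000, 0.1961).
e_1·v_2 = (-0.7845)·0 + 0.5883·(-3) + 0.0000·0 + 0.1961·(-3) = -2.3534.
u_2 = v_2 + 2.3534·e_1 = (-1.8462, -1.6154, 0.0000, -2.5385).
‖u_2‖ = 3.5301, so e_2 = (-0.5230, -0.4576, 0.0000, -0.7191).

e_2 = (-0.5230, -0.4576, 0.0000, -0.7191)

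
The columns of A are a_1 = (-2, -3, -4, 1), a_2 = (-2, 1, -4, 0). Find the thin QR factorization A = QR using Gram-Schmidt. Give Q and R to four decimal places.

Q = [[-0.3651, -0.2571], [-0.5477, 0.8008], [-0.7303, -0.5141], [0.1826, -0.1681]], R = [[5.4772, 3.1038], [0.0000, 3.3714]]

a_1 = (-2, -3, -4, 1); ‖a_1‖ = 5.4772, so q_1 = (-0.3651, -0.5477, -0.7303, 0.1826).
q_1·a_2 = (-0.3651)·(-2) + (-0.5477)·1 + (-0.7303)·(-4) + 0.1826·0 = 3.1038.
u_2 = a_2 − 3.1038·q_1 = (-0.8667, 2.7000, -1.7333, -0.5667).
‖u_2‖ = 3.3714, so q_2 = (-0.2571, 0.8008, -0.5141, -0.1681).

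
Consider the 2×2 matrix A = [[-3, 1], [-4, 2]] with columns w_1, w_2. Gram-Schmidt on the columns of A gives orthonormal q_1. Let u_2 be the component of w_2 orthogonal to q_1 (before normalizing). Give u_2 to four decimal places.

u_2 = (-0.3200, 0.2400)

w_1 = (-3, -4); ‖w_1‖ = 5.0000, so q_1 = (-0.6000, -0.8000).
q_1·w_2 = (-0.6000)·1 + (-0.8000)·2 = -2.2000.
u_2 = w_2 + 2.2000·q_1 = (-0.3200, 0.2400).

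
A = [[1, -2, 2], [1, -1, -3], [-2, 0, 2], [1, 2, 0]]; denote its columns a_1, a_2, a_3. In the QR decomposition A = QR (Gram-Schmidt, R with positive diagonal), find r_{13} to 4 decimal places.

r_{13} = -1.8898

a_1 = (1, 1, -2, 1); ‖a_1‖ = 2.6458, so q_1 = (0.3780, 0.3780, -0.7559, 0.3780).
r_{13} = q_1·a_3 = -1.8898.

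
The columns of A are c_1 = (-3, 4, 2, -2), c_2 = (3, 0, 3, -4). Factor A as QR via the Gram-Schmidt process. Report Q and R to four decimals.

c_1 = (-3, 4, 2, -2); ‖c_1‖ = 5.7446, so e_1 = (-0.5222, 0.6963, 0.3482, -0.3482).
e_1·c_2 = (-0.5222)·3 + 0.6963·0 + 0.3482·3 + (-0.3482)·(-4) = 0.8704.
u_2 = c_2 − 0.8704·e_1 = (3.4545, -0.6061, 2.6970, -3.6970).
‖u_2‖ = 5.7656, so e_2 = (0.5992, -0.1051, 0.4678, -0.6412).

Q = [[-0.5222, 0.5992], [0.6963, -0.1051], [0.3482, 0.4678], [-0.3482, -0.6412]], R = [[5.7446, 0.8704], [0.0000, 5.7656]]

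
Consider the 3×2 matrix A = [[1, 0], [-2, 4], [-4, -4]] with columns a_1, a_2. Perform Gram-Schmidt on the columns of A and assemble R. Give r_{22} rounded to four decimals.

r_{22} = 5.3807

a_1 = (1, -2, -4); ‖a_1‖ = 4.5826, so e_1 = (0.2182, -0.4364, -0.8729).
e_1·a_2 = 0.2182·0 + (-0.4364)·4 + (-0.8729)·(-4) = 1.7457.
u_2 = a_2 − 1.7457·e_1 = (-0.3810, 4.7619, -2.4762).
r_{22} = ‖u_2‖ = 5.3807.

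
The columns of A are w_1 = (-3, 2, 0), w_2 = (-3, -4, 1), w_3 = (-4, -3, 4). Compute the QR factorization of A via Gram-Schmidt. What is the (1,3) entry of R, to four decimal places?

w_1 = (-3, 2, 0); ‖w_1‖ = 3.6056, so e_1 = (-0.8321, 0.5547, 0.0000).
r_{13} = e_1·w_3 = 1.6641.

r_{13} = 1.6641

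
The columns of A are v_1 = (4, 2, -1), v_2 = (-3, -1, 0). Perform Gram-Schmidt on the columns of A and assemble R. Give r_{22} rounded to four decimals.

r_{22} = 0.8165

v_1 = (4, 2, -1); ‖v_1‖ = 4.5826, so q_1 = (0.8729, 0.4364, -0.2182).
q_1·v_2 = 0.8729·(-3) + 0.4364·(-1) + (-0.2182)·0 = -3.0551.
u_2 = v_2 + 3.0551·q_1 = (-0.3333, 0.3333, -0.6667).
r_{22} = ‖u_2‖ = 0.8165.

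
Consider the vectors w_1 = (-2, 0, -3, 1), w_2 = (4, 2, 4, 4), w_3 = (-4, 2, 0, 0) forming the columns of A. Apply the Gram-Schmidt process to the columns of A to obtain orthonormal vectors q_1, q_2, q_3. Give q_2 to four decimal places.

q_2 = (0.2952, 0.3444, 0.0984, 0.8857)

w_1 = (-2, 0, -3, 1); ‖w_1‖ = 3.7417, so q_1 = (-0.5345, 0.0000, -0.8018, 0.2673).
q_1·w_2 = (-0.5345)·4 + 0.0000·2 + (-0.8018)·4 + 0.2673·4 = -4.2762.
u_2 = w_2 + 4.2762·q_1 = (1.7143, 2.0000, 0.5714, 5.1429).
‖u_2‖ = 5.8064, so q_2 = (0.2952, 0.3444, 0.0984, 0.8857).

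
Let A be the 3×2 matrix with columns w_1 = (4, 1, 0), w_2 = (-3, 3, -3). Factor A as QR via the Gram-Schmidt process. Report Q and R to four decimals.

Q = [[0.9701, -0.1871], [0.2425, 0.7485], [0.0000, -0.6362]], R = [[4.1231, -2.1828], [0.0000, 4.7154]]

w_1 = (4, 1, 0); ‖w_1‖ = 4.1231, so q_1 = (0.9701, 0.2425, 0.0000).
q_1·w_2 = 0.9701·(-3) + 0.2425·3 + 0.0000·(-3) = -2.1828.
u_2 = w_2 + 2.1828·q_1 = (-0.8824, 3.5294, -3.0000).
‖u_2‖ = 4.7154, so q_2 = (-0.1871, 0.7485, -0.6362).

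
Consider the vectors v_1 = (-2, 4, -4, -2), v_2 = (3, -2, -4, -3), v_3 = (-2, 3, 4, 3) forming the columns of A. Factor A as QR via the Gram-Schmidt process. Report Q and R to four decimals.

v_1 = (-2, 4, -4, -2); ‖v_1‖ = 6.3246, so q_1 = (-0.3162, 0.6325, -0.6325, -0.3162).
q_1·v_2 = (-0.3162)·3 + 0.6325·(-2) + (-0.6325)·(-4) + (-0.3162)·(-3) = 1.2649.
u_2 = v_2 − 1.2649·q_1 = (3.4000, -2.8000, -3.2000, -2.6000).
‖u_2‖ = 6.0332, so q_2 = (0.5635, -0.4641, -0.5304, -0.4309).
q_1·v_3 = (-0.3162)·(-2) + 0.6325·3 + (-0.6325)·4 + (-0.3162)·3 = -0.9487; q_2·v_3 = 0.5635·(-2) + (-0.4641)·3 + (-0.5304)·4 + (-0.4309)·3 = -5.9338.
u_3 = v_3 + 0.9487·q_1 + 5.9338·q_2 = (1.0440, 0.8462, 0.2527, 0.1429).
‖u_3‖ = 1.3748, so q_3 = (0.7593, 0.6155, 0.1838, 0.1039).

Q = [[-0.3162, 0.5635, 0.7593], [0.6325, -0.4641, 0.6155], [-0.6325, -0.5304, 0.1838], [-0.3162, -0.4309, 0.1039]], R = [[6.3246, 1.2649, -0.9487], [0.0000, 6.0332, -5.9338], [0.0000, 0.0000, 1.3748]]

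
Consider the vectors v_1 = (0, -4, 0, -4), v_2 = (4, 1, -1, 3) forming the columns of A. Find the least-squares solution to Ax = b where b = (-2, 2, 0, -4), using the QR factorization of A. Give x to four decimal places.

x = (-0.1184, -0.7368)

v_1 = (0, -4, 0, -4); ‖v_1‖ = 5.6569, so e_1 = (0.0000, -0.7071, 0.0000, -0.7071).
e_1·v_2 = 0.0000·4 + (-0.7071)·1 + 0.0000·(-1) + (-0.7071)·3 = -2.8284.
u_2 = v_2 + 2.8284·e_1 = (4.0000, -1.0000, -1.0000, 1.0000).
‖u_2‖ = 4.3589, so e_2 = (0.9177, -0.2294, -0.2294, 0.2294).
Qᵀb = (1.4142, -3.2118).
Back-substitute: x_2 = -3.2118/4.3589 = -0.7368.
x_1 = (1.4142 + 2.8284·(-0.7368))/5.6569 = -0.1184.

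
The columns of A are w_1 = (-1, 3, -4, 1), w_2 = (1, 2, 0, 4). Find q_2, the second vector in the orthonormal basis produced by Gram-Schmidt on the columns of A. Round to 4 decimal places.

q_1 = w_1/‖w_1‖ = (-1, 3, -4, 1)/5.1962 = (-0.1925, 0.5774, -0.7698, 0.1925).
r_{12} = q_1·w_2 = 1.7321.
u_2 = w_2 − 1.7321·q_1 = (1.3333, 1.0000, 1.3333, 3.6667).
‖u_2‖ = 4.2426, so q_2 = (0.3143, 0.2357, 0.3143, 0.8642).

q_2 = (0.3143, 0.2357, 0.3143, 0.8642)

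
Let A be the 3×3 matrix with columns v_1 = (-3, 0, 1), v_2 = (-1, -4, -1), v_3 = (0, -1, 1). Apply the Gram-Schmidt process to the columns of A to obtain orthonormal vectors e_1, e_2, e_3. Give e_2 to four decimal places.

v_1 = (-3, 0, 1); ‖v_1‖ = 3.1623, so e_1 = (-0.9487, 0.0000, 0.3162).
e_1·v_2 = (-0.9487)·(-1) + 0.0000·(-4) + 0.3162·(-1) = 0.6325.
u_2 = v_2 − 0.6325·e_1 = (-0.4000, -4.0000, -1.2000).
‖u_2‖ = 4.1952, so e_2 = (-0.0953, -0.9535, -0.2860).

e_2 = (-0.0953, -0.9535, -0.2860)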